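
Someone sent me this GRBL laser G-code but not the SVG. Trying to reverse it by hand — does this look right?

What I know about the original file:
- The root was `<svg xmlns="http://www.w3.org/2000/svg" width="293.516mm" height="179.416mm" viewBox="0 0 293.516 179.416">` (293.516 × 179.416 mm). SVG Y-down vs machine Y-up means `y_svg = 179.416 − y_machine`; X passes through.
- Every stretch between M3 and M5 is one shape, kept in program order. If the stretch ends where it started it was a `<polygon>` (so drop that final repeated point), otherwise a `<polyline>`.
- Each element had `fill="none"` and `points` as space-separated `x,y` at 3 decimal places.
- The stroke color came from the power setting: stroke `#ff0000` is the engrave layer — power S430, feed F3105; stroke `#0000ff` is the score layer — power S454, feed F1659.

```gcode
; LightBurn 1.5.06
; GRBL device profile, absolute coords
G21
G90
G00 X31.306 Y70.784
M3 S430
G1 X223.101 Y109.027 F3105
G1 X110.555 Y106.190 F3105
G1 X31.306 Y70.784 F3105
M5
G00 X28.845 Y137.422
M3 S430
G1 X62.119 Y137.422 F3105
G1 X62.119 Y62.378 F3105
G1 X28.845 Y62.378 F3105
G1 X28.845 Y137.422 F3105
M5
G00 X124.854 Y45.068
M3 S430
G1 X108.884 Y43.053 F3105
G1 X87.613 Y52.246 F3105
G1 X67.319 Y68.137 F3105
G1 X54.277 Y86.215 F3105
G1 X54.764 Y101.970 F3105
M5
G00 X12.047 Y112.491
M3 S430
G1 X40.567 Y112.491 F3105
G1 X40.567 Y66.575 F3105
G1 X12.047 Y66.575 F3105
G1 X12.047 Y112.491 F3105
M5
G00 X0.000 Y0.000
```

Machine Y-up, SVG Y-down with viewBox height 179.416, so y_svg = 179.416 − y_machine; X carries over. Every run uses S430, so all elements get stroke `#ff0000` (engrave).

Run 1: The run returns to its start, so emit a `<polygon>` with points (Y-flipped): 31.306,108.632 223.101,70.389 110.555,73.226.

Run 2: The run returns to its start, so emit a `<polygon>` with points (Y-flipped): 28.845,41.994 62.119,41.994 62.119,117.038 28.845,117.038.

Run 3: The run is open, so emit a `<polyline>` with points (Y-flipped): 124.854,134.348 108.884,136.363 87.613,127.170 67.319,111.279 54.277,93.201 54.764,77.446.

Run 4: The run returns to its start, so emit a `<polygon>` with points (Y-flipped): 12.047,66.925 40.567,66.925 40.567,112.841 12.047,112.841.

<svg xmlns="http://www.w3.org/2000/svg" width="293.516mm" height="179.416mm" viewBox="0 0 293.516 179.416">
  <polygon points="31.306,108.632 223.101,70.389 110.555,73.226" fill="none" stroke="#ff0000"/>
  <polygon points="28.845,41.994 62.119,41.994 62.119,117.038 28.845,117.038" fill="none" stroke="#ff0000"/>
  <polyline points="124.854,134.348 108.884,136.363 87.613,127.170 67.319,111.279 54.277,93.201 54.764,77.446" fill="none" stroke="#ff0000"/>
  <polygon points="12.047,66.925 40.567,66.925 40.567,112.841 12.047,112.841" fill="none" stroke="#ff0000"/>
</svg>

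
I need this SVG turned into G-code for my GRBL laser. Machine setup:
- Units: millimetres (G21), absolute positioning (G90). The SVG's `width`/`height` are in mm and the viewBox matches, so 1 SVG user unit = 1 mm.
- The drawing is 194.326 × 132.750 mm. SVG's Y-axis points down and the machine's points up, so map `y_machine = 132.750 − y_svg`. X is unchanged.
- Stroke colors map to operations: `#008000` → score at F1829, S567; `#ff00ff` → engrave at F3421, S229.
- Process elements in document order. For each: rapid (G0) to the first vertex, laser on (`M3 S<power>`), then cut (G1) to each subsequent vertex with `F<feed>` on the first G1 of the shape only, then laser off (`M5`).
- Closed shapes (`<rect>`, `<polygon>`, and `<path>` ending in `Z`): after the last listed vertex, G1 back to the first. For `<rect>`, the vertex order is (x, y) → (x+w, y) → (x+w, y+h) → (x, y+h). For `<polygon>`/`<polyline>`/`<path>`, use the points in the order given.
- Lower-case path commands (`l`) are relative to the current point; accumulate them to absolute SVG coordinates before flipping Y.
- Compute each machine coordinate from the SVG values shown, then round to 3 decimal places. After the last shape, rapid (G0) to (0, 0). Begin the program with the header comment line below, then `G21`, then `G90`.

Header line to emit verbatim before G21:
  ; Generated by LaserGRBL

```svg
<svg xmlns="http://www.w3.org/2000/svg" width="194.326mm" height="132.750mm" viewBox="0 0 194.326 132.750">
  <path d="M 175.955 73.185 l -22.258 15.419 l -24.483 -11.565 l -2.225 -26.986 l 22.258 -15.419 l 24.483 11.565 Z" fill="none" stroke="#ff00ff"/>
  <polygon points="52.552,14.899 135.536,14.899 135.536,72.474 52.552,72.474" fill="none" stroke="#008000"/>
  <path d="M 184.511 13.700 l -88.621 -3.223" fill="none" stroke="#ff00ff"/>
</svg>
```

; Generated by LaserGRBL
G21
G90
G0 X175.955 Y59.565
M3 S229
G1 X153.697 Y44.146 F3421
G1 X129.214 Y55.711
G1 X126.989 Y82.697
G1 X149.247 Y98.116
G1 X173.730 Y86.551
G1 X175.955 Y59.565
M5
G0 X52.552 Y117.851
M3 S567
G1 X135.536 Y117.851 F1829
G1 X135.536 Y60.276
G1 X52.552 Y60.276
G1 X52.552 Y117.851
M5
G0 X184.511 Y119.050
M3 S229
G1 X95.890 Y122.273 F3421
M5
G0 X0.000 Y0.000

1 u = 1 mm; y_m = 132.750 − y.

[1] `<path>` regular polygon, #ff00ff→engrave S229 F3421: (175.955,59.565) → (153.697,44.146) → (129.214,55.711) → (126.989,82.697) → (149.247,98.116) → (173.730,86.551) → (175.955,59.565) (closed)

[2] `<polygon>` rectangle, #008000→score S567 F1829: (52.552,117.851) → (135.536,117.851) → (135.536,60.276) → (52.552,60.276) → (52.552,117.851) (closed)

[3] `<path>` line segment, #ff00ff→engrave S229 F3421: (184.511,119.050) → (95.890,122.273)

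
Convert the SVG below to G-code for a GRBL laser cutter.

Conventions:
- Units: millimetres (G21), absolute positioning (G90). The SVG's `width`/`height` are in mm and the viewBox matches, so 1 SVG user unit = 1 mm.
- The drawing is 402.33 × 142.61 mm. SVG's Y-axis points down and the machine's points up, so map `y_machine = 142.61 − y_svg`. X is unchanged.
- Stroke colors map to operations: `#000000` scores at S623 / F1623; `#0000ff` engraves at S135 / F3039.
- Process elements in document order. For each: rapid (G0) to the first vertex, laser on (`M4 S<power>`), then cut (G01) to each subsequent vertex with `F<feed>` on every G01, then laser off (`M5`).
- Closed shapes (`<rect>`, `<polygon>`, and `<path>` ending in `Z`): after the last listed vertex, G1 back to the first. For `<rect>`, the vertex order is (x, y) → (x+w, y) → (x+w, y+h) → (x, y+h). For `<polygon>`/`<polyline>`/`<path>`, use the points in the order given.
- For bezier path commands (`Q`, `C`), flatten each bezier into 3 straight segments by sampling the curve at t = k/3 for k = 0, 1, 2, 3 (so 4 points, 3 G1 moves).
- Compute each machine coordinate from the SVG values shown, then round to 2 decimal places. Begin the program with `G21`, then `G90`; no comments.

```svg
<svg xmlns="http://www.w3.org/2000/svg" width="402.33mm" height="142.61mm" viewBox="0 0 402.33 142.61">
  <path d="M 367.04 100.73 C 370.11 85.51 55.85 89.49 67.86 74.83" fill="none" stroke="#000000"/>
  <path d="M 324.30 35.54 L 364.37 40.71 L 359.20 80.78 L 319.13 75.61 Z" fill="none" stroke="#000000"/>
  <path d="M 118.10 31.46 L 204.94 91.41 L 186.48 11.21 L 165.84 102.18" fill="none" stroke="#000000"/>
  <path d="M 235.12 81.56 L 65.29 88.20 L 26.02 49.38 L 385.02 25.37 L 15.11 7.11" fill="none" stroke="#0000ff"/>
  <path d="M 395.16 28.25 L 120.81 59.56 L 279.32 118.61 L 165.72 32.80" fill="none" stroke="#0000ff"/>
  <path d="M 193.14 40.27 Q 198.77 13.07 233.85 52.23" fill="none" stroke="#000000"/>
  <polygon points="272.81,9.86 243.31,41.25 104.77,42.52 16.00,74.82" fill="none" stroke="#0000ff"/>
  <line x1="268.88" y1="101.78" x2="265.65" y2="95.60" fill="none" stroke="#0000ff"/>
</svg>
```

Since the viewBox matches the mm dimensions, user units are millimetres directly. The only transform is the Y-flip y_m = 142.61 − y_svg.

Shape 1 is a cubic bezier drawn with `<path>`. Its stroke #000000 means score at S623, F1623. After flipping Y the toolpath is (367.04,41.88) → (288.17,52.10) → (140.77,57.93) → (67.86,67.78).

Shape 2 is a regular polygon drawn with `<path>`. Its stroke #000000 means score at S623, F1623. After flipping Y the toolpath is (324.30,107.07) → (364.37,101.90) → (359.20,61.83) → (319.13,67.00) → (324.30,107.07), returning to the start.

Shape 3 is a open polyline drawn with `<path>`. Its stroke #000000 means score at S623, F1623. After flipping Y the toolpath is (118.10,111.15) → (204.94,51.20) → (186.48,131.40) → (165.84,40.43).

Shape 4 is a open polyline drawn with `<path>`. Its stroke #0000ff means engrave at S135, F3039. After flipping Y the toolpath is (235.12,61.05) → (65.29,54.41) → (26.02,93.23) → (385.02,117.24) → (15.11,135.50).

Shape 5 is a open polyline drawn with `<path>`. Its stroke #0000ff means engrave at S135, F3039. After flipping Y the toolpath is (395.16,114.36) → (120.81,83.05) → (279.32,24.00) → (165.72,109.81).

Shape 6 is a quadratic bezier drawn with `<path>`. Its stroke #000000 means score at S623, F1623. After flipping Y the toolpath is (193.14,102.34) → (200.17,113.10) → (213.74,109.11) → (233.85,90.38).

Shape 7 is a closed polygon drawn with `<polygon>`. Its stroke #0000ff means engrave at S135, F3039. After flipping Y the toolpath is (272.81,132.75) → (243.31,101.36) → (104.77,100.09) → (16.00,67.79) → (272.81,132.75), returning to the start.

Shape 8 is a line segment drawn with `<line>`. Its stroke #0000ff means engrave at S135, F3039. After flipping Y the toolpath is (268.88,40.83) → (265.65,47.01).

G21
G90
G0 X367.04 Y41.88
M4 S623
G01 X288.17 Y52.10 F1623
G01 X140.77 Y57.93 F1623
G01 X67.86 Y67.78 F1623
M5
G0 X324.30 Y107.07
M4 S623
G01 X364.37 Y101.90 F1623
G01 X359.20 Y61.83 F1623
G01 X319.13 Y67.00 F1623
G01 X324.30 Y107.07 F1623
M5
G0 X118.10 Y111.15
M4 S623
G01 X204.94 Y51.20 F1623
G01 X186.48 Y131.40 F1623
G01 X165.84 Y40.43 F1623
M5
G0 X235.12 Y61.05
M4 S135
G01 X65.29 Y54.41 F3039
G01 X26.02 Y93.23 F3039
G01 X385.02 Y117.24 F3039
G01 X15.11 Y135.50 F3039
M5
G0 X395.16 Y114.36
M4 S135
G01 X120.81 Y83.05 F3039
G01 X279.32 Y24.00 F3039
G01 X165.72 Y109.81 F3039
M5
G0 X193.14 Y102.34
M4 S623
G01 X200.17 Y113.10 F1623
G01 X213.74 Y109.11 F1623
G01 X233.85 Y90.38 F1623
M5
G0 X272.81 Y132.75
M4 S135
G01 X243.31 Y101.36 F3039
G01 X104.77 Y100.09 F3039
G01 X16.00 Y67.79 F3039
G01 X272.81 Y132.75 F3039
M5
G0 X268.88 Y40.83
M4 S135
G01 X265.65 Y47.01 F3039
M5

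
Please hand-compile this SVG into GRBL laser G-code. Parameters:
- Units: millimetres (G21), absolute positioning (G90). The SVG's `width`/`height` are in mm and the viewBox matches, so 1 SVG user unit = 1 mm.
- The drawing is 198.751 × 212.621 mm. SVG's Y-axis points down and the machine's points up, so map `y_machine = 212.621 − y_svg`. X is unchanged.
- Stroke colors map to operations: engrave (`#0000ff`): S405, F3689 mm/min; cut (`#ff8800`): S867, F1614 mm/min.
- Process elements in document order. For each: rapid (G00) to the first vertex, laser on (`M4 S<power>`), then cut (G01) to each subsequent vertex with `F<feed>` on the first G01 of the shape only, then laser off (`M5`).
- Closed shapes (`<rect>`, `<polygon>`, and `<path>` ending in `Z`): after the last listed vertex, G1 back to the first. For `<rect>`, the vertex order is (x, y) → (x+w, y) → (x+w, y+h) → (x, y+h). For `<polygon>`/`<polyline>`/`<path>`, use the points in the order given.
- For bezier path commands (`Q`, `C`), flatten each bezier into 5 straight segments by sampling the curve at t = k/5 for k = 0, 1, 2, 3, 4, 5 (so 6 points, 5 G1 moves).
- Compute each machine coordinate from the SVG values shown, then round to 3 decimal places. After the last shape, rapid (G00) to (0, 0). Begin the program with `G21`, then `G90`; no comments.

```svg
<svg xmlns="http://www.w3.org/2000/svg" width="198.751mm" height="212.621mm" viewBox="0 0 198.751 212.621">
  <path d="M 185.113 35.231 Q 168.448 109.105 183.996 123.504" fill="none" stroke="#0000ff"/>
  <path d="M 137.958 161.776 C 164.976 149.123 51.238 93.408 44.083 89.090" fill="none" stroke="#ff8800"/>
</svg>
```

1 u = 1 mm; y_m = 212.621 − y.

[1] `<path>` quadratic bezier, #0000ff→engrave S405 F3689: (185.113,177.390) → (179.736,150.219) → (176.935,127.807) → (176.712,110.152) → (179.065,97.256) → (183.996,89.117)

[2] `<path>` cubic bezier, #ff8800→cut S867 F1614: (137.958,50.845) → (139.257,62.849) → (118.646,80.653) → (87.999,99.724) → (59.187,115.528) → (44.083,123.531)

G21
G90
G00 X185.113 Y177.390
M4 S405
G01 X179.736 Y150.219 F3689
G01 X176.935 Y127.807
G01 X176.712 Y110.152
G01 X179.065 Y97.256
G01 X183.996 Y89.117
M5
G00 X137.958 Y50.845
M4 S867
G01 X139.257 Y62.849 F1614
G01 X118.646 Y80.653
G01 X87.999 Y99.724
G01 X59.187 Y115.528
G01 X44.083 Y123.531
M5
G00 X0.000 Y0.000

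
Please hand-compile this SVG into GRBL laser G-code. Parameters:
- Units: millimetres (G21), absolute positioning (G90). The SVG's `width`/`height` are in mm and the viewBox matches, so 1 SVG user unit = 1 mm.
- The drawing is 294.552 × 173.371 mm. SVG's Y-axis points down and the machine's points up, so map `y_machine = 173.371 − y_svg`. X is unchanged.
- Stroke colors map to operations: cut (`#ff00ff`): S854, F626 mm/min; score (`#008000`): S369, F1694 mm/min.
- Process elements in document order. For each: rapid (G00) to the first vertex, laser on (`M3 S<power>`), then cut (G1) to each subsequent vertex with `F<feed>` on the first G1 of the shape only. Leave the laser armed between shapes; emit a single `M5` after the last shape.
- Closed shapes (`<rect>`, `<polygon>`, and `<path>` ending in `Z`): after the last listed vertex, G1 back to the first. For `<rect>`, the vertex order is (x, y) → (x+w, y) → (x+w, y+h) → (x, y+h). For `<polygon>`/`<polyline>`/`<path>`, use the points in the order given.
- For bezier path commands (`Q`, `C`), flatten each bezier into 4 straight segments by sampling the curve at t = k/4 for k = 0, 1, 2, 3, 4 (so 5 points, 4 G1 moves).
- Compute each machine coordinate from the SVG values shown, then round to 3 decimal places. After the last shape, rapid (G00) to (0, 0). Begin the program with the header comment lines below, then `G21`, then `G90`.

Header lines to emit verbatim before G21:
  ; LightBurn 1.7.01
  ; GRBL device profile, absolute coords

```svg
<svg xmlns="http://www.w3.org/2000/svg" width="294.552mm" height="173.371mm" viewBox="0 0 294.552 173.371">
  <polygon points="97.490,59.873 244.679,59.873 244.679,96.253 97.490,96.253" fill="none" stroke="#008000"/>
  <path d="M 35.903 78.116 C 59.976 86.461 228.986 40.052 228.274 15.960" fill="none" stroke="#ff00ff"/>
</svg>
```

Since the viewBox matches the mm dimensions, user units are millimetres directly. The only transform is the Y-flip y_m = 173.371 − y_svg.

Shape 1 is a rectangle drawn with `<polygon>`. Its stroke #008000 means score at S369, F1694. After flipping Y the toolpath is (97.490,113.498) → (244.679,113.498) → (244.679,77.118) → (97.490,77.118) → (97.490,113.498), returning to the start.

Shape 2 is a cubic bezier drawn with `<path>`. Its stroke #ff00ff means cut at S854, F626. After flipping Y the toolpath is (35.903,95.255) → (76.217,98.058) → (141.383,114.169) → (201.902,136.362) → (228.274,157.411).

; LightBurn 1.7.01
; GRBL device profile, absolute coords
G21
G90
G00 X97.490 Y113.498
M3 S369
G1 X244.679 Y113.498 F1694
G1 X244.679 Y77.118
G1 X97.490 Y77.118
G1 X97.490 Y113.498
G00 X35.903 Y95.255
M3 S854
G1 X76.217 Y98.058 F626
G1 X141.383 Y114.169
G1 X201.902 Y136.362
G1 X228.274 Y157.411
M5
G00 X0.000 Y0.000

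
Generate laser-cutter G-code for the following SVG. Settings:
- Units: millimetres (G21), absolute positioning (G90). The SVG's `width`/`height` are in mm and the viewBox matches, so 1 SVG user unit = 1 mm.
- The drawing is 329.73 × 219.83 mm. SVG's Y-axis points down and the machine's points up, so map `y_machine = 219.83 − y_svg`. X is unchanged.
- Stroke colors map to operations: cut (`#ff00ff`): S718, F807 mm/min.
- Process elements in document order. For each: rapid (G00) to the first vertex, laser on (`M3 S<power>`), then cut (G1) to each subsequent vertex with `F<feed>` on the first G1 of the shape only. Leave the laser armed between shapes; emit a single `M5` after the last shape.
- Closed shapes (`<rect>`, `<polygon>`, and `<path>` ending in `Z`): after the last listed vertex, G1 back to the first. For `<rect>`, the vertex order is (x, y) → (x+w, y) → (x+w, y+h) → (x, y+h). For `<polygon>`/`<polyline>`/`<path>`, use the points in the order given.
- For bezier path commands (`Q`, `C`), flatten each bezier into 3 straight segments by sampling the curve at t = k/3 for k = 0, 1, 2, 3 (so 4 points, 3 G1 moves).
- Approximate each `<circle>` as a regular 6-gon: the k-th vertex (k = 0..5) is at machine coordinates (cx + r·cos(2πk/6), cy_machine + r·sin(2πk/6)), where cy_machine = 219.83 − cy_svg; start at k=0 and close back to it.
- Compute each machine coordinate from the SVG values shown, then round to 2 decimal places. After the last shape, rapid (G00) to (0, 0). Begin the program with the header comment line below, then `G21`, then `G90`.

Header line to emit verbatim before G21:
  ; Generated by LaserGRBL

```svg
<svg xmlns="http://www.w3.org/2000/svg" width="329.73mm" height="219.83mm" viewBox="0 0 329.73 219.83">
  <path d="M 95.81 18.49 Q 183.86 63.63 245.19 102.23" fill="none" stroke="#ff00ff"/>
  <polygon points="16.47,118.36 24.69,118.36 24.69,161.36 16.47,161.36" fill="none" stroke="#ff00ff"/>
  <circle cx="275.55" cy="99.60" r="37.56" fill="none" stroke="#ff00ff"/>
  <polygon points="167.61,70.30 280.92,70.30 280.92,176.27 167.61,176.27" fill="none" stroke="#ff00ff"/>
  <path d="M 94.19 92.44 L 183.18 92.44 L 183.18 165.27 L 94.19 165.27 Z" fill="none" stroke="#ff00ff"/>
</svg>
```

viewBox `0 0 329.73 219.83` with mm width/height → 1 unit = 1 mm. Flip: y_m = 219.83 − y_svg.

**Shape 1** — `<path>` quadratic bezier, stroke `#ff00ff` → cut (S718, F807). Control points (SVG): P0=(95.81,18.49), P1=(183.86,63.63), P2=(245.19,102.23); sampled at t=k/3. Machine vertices: (95.81,201.34) → (151.54,171.97) → (201.33,144.06) → (245.19,117.60). Open path.

**Shape 2** — `<polygon>` rectangle, stroke `#ff00ff` → cut (S718, F807). Machine vertices: (16.47,101.47) → (24.69,101.47) → (24.69,58.47) → (16.47,58.47) → (16.47,101.47). Closed: final G1 returns to the first vertex.

**Shape 3** — `<circle>` circle, stroke `#ff00ff` → cut (S718, F807). Machine vertices: (313.11,120.23) → (294.33,152.76) → (256.77,152.76) → (237.99,120.23) → (256.77,87.70) → (294.33,87.70) → (313.11,120.23). Closed: final G1 returns to the first vertex.

**Shape 4** — `<polygon>` rectangle, stroke `#ff00ff` → cut (S718, F807). Machine vertices: (167.61,149.53) → (280.92,149.53) → (280.92,43.56) → (167.61,43.56) → (167.61,149.53). Closed: final G1 returns to the first vertex.

**Shape 5** — `<path>` rectangle, stroke `#ff00ff` → cut (S718, F807). Machine vertices: (94.19,127.39) → (183.18,127.39) → (183.18,54.56) → (94.19,54.56) → (94.19,127.39). Closed: final G1 returns to the first vertex.

; Generated by LaserGRBL
G21
G90
G00 X95.81 Y201.34
M3 S718
G1 X151.54 Y171.97 F807
G1 X201.33 Y144.06
G1 X245.19 Y117.60
G00 X16.47 Y101.47
M3 S718
G1 X24.69 Y101.47 F807
G1 X24.69 Y58.47
G1 X16.47 Y58.47
G1 X16.47 Y101.47
G00 X313.11 Y120.23
M3 S718
G1 X294.33 Y152.76 F807
G1 X256.77 Y152.76
G1 X237.99 Y120.23
G1 X256.77 Y87.70
G1 X294.33 Y87.70
G1 X313.11 Y120.23
G00 X167.61 Y149.53
M3 S718
G1 X280.92 Y149.53 F807
G1 X280.92 Y43.56
G1 X167.61 Y43.56
G1 X167.61 Y149.53
G00 X94.19 Y127.39
M3 S718
G1 X183.18 Y127.39 F807
G1 X183.18 Y54.56
G1 X94.19 Y54.56
G1 X94.19 Y127.39
M5
G00 X0.00 Y0.00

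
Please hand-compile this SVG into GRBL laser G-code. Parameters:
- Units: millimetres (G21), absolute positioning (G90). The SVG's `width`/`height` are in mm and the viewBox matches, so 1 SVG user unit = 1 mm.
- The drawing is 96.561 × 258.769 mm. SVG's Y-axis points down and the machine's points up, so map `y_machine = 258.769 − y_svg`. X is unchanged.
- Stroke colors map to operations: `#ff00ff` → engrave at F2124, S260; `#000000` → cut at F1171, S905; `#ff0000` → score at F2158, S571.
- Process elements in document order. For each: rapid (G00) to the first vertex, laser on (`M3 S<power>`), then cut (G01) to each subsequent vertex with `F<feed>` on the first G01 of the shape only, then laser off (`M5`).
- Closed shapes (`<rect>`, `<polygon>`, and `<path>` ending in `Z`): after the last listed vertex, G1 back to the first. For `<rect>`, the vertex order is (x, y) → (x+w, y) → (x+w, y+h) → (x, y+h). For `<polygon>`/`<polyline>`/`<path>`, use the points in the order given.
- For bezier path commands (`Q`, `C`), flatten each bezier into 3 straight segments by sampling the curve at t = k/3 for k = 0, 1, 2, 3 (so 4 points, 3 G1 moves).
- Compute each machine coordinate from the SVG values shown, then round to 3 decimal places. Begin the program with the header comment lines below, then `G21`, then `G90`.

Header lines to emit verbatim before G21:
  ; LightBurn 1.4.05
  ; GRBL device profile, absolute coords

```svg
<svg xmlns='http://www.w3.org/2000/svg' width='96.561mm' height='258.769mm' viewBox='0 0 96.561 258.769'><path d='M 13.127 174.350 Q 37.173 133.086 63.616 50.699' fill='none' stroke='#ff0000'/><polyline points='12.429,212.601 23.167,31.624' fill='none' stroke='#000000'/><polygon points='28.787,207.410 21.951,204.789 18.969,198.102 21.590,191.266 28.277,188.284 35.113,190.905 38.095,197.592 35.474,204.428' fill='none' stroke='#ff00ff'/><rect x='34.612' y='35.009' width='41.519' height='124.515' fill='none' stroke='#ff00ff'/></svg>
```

Since the viewBox matches the mm dimensions, user units are millimetres directly. The only transform is the Y-flip y_m = 258.769 − y_svg.

Shape 1 is a quadratic bezier drawn with `<path>`. Its stroke #ff0000 means score at S571, F2158. After flipping Y the toolpath is (13.127,84.419) → (29.424,116.498) → (46.254,157.715) → (63.616,208.070).

Shape 2 is a line segment drawn with `<polyline>`. Its stroke #000000 means cut at S905, F1171. After flipping Y the toolpath is (12.429,46.168) → (23.167,227.145).

Shape 3 is a regular polygon drawn with `<polygon>`. Its stroke #ff00ff means engrave at S260, F2124. After flipping Y the toolpath is (28.787,51.359) → (21.951,53.980) → (18.969,60.667) → (21.590,67.503) → (28.277,70.485) → (35.113,67.864) → (38.095,61.177) → (35.474,54.341) → (28.787,51.359), returning to the start.

Shape 4 is a rectangle drawn with `<rect>`. Its stroke #ff00ff means engrave at S260, F2124. After flipping Y the toolpath is (34.612,223.760) → (76.131,223.760) → (76.131,99.245) → (34.612,99.245) → (34.612,223.760), returning to the start.

; LightBurn 1.4.05
; GRBL device profile, absolute coords
G21
G90
G00 X13.127 Y84.419
M3 S571
G01 X29.424 Y116.498 F2158
G01 X46.254 Y157.715
G01 X63.616 Y208.070
M5
G00 X12.429 Y46.168
M3 S905
G01 X23.167 Y227.145 F1171
M5
G00 X28.787 Y51.359
M3 S260
G01 X21.951 Y53.980 F2124
G01 X18.969 Y60.667
G01 X21.590 Y67.503
G01 X28.277 Y70.485
G01 X35.113 Y67.864
G01 X38.095 Y61.177
G01 X35.474 Y54.341
G01 X28.787 Y51.359
M5
G00 X34.612 Y223.760
M3 S260
G01 X76.131 Y223.760 F2124
G01 X76.131 Y99.245
G01 X34.612 Y99.245
G01 X34.612 Y223.760
M5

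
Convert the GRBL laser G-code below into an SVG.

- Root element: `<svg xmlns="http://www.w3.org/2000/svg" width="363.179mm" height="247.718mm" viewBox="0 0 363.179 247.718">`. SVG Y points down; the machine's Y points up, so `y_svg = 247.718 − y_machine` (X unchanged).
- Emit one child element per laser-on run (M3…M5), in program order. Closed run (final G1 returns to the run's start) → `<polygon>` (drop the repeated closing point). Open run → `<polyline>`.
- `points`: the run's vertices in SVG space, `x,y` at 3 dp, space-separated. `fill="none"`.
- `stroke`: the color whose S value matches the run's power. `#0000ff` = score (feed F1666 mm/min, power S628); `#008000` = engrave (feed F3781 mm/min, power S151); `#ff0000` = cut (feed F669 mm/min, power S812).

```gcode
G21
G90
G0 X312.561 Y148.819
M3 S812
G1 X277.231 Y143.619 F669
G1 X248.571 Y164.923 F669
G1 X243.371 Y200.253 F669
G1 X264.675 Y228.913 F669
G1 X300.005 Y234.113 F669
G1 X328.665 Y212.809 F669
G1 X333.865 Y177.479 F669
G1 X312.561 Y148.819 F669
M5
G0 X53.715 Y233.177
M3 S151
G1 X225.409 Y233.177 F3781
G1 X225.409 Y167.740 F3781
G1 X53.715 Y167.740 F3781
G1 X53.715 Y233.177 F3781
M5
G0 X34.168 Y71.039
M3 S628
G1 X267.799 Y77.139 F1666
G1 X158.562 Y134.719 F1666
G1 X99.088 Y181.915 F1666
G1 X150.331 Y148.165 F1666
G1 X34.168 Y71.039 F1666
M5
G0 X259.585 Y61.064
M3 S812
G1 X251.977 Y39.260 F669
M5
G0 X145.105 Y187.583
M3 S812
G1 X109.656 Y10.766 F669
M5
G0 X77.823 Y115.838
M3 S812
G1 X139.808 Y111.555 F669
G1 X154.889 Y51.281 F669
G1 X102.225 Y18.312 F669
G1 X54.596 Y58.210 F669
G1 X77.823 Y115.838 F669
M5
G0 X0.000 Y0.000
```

<svg xmlns="http://www.w3.org/2000/svg" width="363.179mm" height="247.718mm" viewBox="0 0 363.179 247.718">
  <polygon points="312.561,98.899 277.231,104.099 248.571,82.795 243.371,47.465 264.675,18.805 300.005,13.605 328.665,34.909 333.865,70.239" fill="none" stroke="#ff0000"/>
  <polygon points="53.715,14.541 225.409,14.541 225.409,79.978 53.715,79.978" fill="none" stroke="#008000"/>
  <polygon points="34.168,176.679 267.799,170.579 158.562,112.999 99.088,65.803 150.331,99.553" fill="none" stroke="#0000ff"/>
  <polyline points="259.585,186.654 251.977,208.458" fill="none" stroke="#ff0000"/>
  <polyline points="145.105,60.135 109.656,236.952" fill="none" stroke="#ff0000"/>
  <polygon points="77.823,131.880 139.808,136.163 154.889,196.437 102.225,229.406 54.596,189.508" fill="none" stroke="#ff0000"/>
</svg>

y_svg = 247.718 − y_m.

[1] S812→`#ff0000` (cut); closed run; points: 312.561,98.899 277.231,104.099 248.571,82.795 243.371,47.465 264.675,18.805 300.005,13.605 328.665,34.909 333.865,70.239

[2] S151→`#008000` (engrave); closed run; points: 53.715,14.541 225.409,14.541 225.409,79.978 53.715,79.978

[3] S628→`#0000ff` (score); closed run; points: 34.168,176.679 267.799,170.579 158.562,112.999 99.088,65.803 150.331,99.553

[4] S812→`#ff0000` (cut); open run; points: 259.585,186.654 251.977,208.458

[5] S812→`#ff0000` (cut); open run; points: 145.105,60.135 109.656,236.952

[6] S812→`#ff0000` (cut); closed run; points: 77.823,131.880 139.808,136.163 154.889,196.437 102.225,229.406 54.596,189.508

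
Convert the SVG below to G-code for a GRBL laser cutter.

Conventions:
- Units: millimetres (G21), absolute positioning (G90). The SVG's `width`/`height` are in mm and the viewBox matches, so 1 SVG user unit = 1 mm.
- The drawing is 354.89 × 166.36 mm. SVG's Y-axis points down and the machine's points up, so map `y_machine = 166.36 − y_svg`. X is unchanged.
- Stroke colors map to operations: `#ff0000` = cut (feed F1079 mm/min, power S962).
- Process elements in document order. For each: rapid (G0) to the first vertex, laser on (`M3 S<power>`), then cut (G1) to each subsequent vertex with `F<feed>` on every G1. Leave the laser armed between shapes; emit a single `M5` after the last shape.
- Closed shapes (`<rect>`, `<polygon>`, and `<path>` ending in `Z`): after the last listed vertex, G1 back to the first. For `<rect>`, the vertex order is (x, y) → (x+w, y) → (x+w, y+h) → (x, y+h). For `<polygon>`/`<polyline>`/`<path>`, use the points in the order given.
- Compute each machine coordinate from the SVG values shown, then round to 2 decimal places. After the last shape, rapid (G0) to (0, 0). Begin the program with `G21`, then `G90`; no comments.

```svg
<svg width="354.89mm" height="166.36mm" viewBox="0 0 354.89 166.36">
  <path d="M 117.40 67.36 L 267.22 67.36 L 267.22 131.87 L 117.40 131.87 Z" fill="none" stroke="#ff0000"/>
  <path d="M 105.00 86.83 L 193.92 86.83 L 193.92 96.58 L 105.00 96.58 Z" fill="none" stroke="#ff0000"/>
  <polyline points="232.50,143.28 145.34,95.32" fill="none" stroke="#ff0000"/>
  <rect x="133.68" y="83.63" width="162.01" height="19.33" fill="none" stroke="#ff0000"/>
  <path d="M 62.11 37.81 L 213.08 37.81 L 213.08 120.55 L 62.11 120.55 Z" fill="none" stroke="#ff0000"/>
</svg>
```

viewBox `0 0 354.89 166.36` with mm width/height → 1 unit = 1 mm. Flip: y_m = 166.36 − y_svg.

**Shape 1** — `<path>` rectangle, stroke `#ff0000` → cut (S962, F1079). Machine vertices: (117.40,99.00) → (267.22,99.00) → (267.22,34.49) → (117.40,34.49) → (117.40,99.00). Closed: final G1 returns to the first vertex.

**Shape 2** — `<path>` rectangle, stroke `#ff0000` → cut (S962, F1079). Machine vertices: (105.00,79.53) → (193.92,79.53) → (193.92,69.78) → (105.00,69.78) → (105.00,79.53). Closed: final G1 returns to the first vertex.

**Shape 3** — `<polyline>` line segment, stroke `#ff0000` → cut (S962, F1079). Machine vertices: (232.50,23.08) → (145.34,71.04). Open path.

**Shape 4** — `<rect>` rectangle, stroke `#ff0000` → cut (S962, F1079). Machine vertices: (133.68,82.73) → (295.69,82.73) → (295.69,63.40) → (133.68,63.40) → (133.68,82.73). Closed: final G1 returns to the first vertex.

**Shape 5** — `<path>` rectangle, stroke `#ff0000` → cut (S962, F1079). Machine vertices: (62.11,128.55) → (213.08,128.55) → (213.08,45.81) → (62.11,45.81) → (62.11,128.55). Closed: final G1 returns to the first vertex.

G21
G90
G0 X117.40 Y99.00
M3 S962
G1 X267.22 Y99.00 F1079
G1 X267.22 Y34.49 F1079
G1 X117.40 Y34.49 F1079
G1 X117.40 Y99.00 F1079
G0 X105.00 Y79.53
M3 S962
G1 X193.92 Y79.53 F1079
G1 X193.92 Y69.78 F1079
G1 X105.00 Y69.78 F1079
G1 X105.00 Y79.53 F1079
G0 X232.50 Y23.08
M3 S962
G1 X145.34 Y71.04 F1079
G0 X133.68 Y82.73
M3 S962
G1 X295.69 Y82.73 F1079
G1 X295.69 Y63.40 F1079
G1 X133.68 Y63.40 F1079
G1 X133.68 Y82.73 F1079
G0 X62.11 Y128.55
M3 S962
G1 X213.08 Y128.55 F1079
G1 X213.08 Y45.81 F1079
G1 X62.11 Y45.81 F1079
G1 X62.11 Y128.55 F1079
M5
G0 X0.00 Y0.00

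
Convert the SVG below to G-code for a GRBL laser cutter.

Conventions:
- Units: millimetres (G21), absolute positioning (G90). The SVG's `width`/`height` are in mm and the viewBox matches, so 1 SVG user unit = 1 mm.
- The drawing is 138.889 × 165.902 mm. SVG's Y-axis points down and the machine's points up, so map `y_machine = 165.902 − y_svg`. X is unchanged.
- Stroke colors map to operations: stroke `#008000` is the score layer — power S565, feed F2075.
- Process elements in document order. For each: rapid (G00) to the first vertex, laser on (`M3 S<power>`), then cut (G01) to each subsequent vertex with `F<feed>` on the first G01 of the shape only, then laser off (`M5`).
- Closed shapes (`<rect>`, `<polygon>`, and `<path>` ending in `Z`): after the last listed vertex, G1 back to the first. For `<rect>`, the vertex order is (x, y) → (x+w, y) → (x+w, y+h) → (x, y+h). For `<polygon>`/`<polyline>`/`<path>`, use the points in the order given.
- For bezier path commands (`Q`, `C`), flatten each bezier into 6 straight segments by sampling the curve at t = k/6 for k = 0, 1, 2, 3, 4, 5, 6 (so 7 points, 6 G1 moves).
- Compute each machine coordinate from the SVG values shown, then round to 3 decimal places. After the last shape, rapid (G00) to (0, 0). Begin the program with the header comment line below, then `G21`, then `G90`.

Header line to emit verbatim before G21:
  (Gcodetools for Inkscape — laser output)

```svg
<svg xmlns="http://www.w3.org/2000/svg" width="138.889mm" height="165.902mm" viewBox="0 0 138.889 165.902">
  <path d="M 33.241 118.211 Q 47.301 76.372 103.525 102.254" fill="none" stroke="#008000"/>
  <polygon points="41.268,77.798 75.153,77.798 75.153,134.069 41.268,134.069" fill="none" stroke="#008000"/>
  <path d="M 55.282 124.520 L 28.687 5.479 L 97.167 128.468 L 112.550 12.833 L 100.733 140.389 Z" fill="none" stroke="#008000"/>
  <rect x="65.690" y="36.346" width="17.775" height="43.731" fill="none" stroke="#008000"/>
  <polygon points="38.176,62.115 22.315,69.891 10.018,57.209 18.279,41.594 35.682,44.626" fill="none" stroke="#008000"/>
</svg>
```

(Gcodetools for Inkscape — laser output)
G21
G90
G00 X33.241 Y47.691
M3 S565
G01 X39.099 Y59.756 F2075
G01 X47.299 Y68.059
G01 X57.842 Y72.600
G01 X70.727 Y73.378
G01 X85.955 Y70.394
G01 X103.525 Y63.648
M5
G00 X41.268 Y88.104
M3 S565
G01 X75.153 Y88.104 F2075
G01 X75.153 Y31.833
G01 X41.268 Y31.833
G01 X41.268 Y88.104
M5
G00 X55.282 Y41.382
M3 S565
G01 X28.687 Y160.423 F2075
G01 X97.167 Y37.434
G01 X112.550 Y153.069
G01 X100.733 Y25.513
G01 X55.282 Y41.382
M5
G00 X65.690 Y129.556
M3 S565
G01 X83.465 Y129.556 F2075
G01 X83.465 Y85.825
G01 X65.690 Y85.825
G01 X65.690 Y129.556
M5
G00 X38.176 Y103.787
M3 S565
G01 X22.315 Y96.011 F2075
G01 X10.018 Y108.693
G01 X18.279 Y124.308
G01 X35.682 Y121.276
G01 X38.176 Y103.787
M5
G00 X0.000 Y0.000

1 u = 1 mm; y_m = 165.902 − y.

[1] `<path>` quadratic bezier, #008000→score S565 F2075: (33.241,47.691) → (39.099,59.756) → (47.299,68.059) → (57.842,72.600) → (70.727,73.378) → (85.955,70.394) → (103.525,63.648)

[2] `<polygon>` rectangle, #008000→score S565 F2075: (41.268,88.104) → (75.153,88.104) → (75.153,31.833) → (41.268,31.833) → (41.268,88.104) (closed)

[3] `<path>` closed polygon, #008000→score S565 F2075: (55.282,41.382) → (28.687,160.423) → (97.167,37.434) → (112.550,153.069) → (100.733,25.513) → (55.282,41.382) (closed)

[4] `<rect>` rectangle, #008000→score S565 F2075: (65.690,129.556) → (83.465,129.556) → (83.465,85.825) → (65.690,85.825) → (65.690,129.556) (closed)

[5] `<polygon>` regular polygon, #008000→score S565 F2075: (38.176,103.787) → (22.315,96.011) → (10.018,108.693) → (18.279,124.308) → (35.682,121.276) → (38.176,103.787) (closed)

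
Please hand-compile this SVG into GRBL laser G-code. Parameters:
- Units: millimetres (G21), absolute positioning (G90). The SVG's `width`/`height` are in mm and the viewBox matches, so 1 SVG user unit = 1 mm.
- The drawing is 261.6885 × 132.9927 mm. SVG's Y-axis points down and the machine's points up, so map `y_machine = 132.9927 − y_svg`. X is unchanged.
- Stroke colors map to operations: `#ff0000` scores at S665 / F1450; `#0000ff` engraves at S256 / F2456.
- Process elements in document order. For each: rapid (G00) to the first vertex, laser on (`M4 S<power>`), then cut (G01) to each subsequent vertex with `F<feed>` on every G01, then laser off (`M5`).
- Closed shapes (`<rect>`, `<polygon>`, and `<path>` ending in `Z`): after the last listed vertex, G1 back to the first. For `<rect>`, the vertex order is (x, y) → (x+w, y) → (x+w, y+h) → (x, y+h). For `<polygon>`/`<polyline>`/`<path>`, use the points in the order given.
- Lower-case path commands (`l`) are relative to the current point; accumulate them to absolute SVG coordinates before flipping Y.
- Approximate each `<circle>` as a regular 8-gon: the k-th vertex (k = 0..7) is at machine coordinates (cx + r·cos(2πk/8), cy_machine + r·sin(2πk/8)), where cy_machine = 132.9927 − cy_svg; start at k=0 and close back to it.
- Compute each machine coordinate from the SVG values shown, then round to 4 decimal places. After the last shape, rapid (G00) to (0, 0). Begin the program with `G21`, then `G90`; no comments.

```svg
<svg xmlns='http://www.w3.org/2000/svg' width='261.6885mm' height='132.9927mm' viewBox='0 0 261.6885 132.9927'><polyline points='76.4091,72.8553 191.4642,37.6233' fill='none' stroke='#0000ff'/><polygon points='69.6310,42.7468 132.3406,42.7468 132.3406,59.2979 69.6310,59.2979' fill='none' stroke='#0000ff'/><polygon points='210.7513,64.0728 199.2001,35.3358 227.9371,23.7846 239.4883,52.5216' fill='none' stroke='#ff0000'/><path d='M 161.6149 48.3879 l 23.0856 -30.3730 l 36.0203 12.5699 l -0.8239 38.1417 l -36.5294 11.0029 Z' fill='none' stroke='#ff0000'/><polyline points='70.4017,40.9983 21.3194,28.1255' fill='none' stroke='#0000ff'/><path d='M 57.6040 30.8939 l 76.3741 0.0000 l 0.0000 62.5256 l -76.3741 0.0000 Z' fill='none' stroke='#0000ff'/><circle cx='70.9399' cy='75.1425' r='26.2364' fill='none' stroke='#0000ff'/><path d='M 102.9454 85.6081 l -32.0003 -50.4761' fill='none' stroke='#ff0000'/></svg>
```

viewBox `0 0 261.6885 132.9927` with mm width/height → 1 unit = 1 mm. Flip: y_m = 132.9927 − y_svg.

**Shape 1** — `<polyline>` line segment, stroke `#0000ff` → engrave (S256, F2456). Machine vertices: (76.4091,60.1374) → (191.4642,95.3694). Open path.

**Shape 2** — `<polygon>` rectangle, stroke `#0000ff` → engrave (S256, F2456). Machine vertices: (69.6310,90.2459) → (132.3406,90.2459) → (132.3406,73.6948) → (69.6310,73.6948) → (69.6310,90.2459). Closed: final G1 returns to the first vertex.

**Shape 3** — `<polygon>` regular polygon, stroke `#ff0000` → score (S665, F1450). Machine vertices: (210.7513,68.9199) → (199.2001,97.6569) → (227.9371,109.2081) → (239.4883,80.4711) → (210.7513,68.9199). Closed: final G1 returns to the first vertex.

**Shape 4** — `<path>` regular polygon, stroke `#ff0000` → score (S665, F1450). Machine vertices: (161.6149,84.6048) → (184.7005,114.9778) → (220.7208,102.4079) → (219.8969,64.2662) → (183.3675,53.2633) → (161.6149,84.6048). Closed: final G1 returns to the first vertex.

**Shape 5** — `<polyline>` line segment, stroke `#0000ff` → engrave (S256, F2456). Machine vertices: (70.4017,91.9944) → (21.3194,104.8672). Open path.

**Shape 6** — `<path>` rectangle, stroke `#0000ff` → engrave (S256, F2456). Machine vertices: (57.6040,102.0988) → (133.9781,102.0988) → (133.9781,39.5732) → (57.6040,39.5732) → (57.6040,102.0988). Closed: final G1 returns to the first vertex.

**Shape 7** — `<circle>` circle, stroke `#0000ff` → engrave (S256, F2456). Machine vertices: (97.1763,57.8502) → (89.4918,76.4021) → (70.9399,84.0866) → (52.3880,76.4021) → (44.7035,57.8502) → (52.3880,39.2983) → (70.9399,31.6138) → (89.4918,39.2983) → (97.1763,57.8502). Closed: final G1 returns to the first vertex.

**Shape 8** — `<path>` line segment, stroke `#ff0000` → score (S665, F1450). Machine vertices: (102.9454,47.3846) → (70.9451,97.8607). Open path.

G21
G90
G00 X76.4091 Y60.1374
M4 S256
G01 X191.4642 Y95.3694 F2456
M5
G00 X69.6310 Y90.2459
M4 S256
G01 X132.3406 Y90.2459 F2456
G01 X132.3406 Y73.6948 F2456
G01 X69.6310 Y73.6948 F2456
G01 X69.6310 Y90.2459 F2456
M5
G00 X210.7513 Y68.9199
M4 S665
G01 X199.2001 Y97.6569 F1450
G01 X227.9371 Y109.2081 F1450
G01 X239.4883 Y80.4711 F1450
G01 X210.7513 Y68.9199 F1450
M5
G00 X161.6149 Y84.6048
M4 S665
G01 X184.7005 Y114.9778 F1450
G01 X220.7208 Y102.4079 F1450
G01 X219.8969 Y64.2662 F1450
G01 X183.3675 Y53.2633 F1450
G01 X161.6149 Y84.6048 F1450
M5
G00 X70.4017 Y91.9944
M4 S256
G01 X21.3194 Y104.8672 F2456
M5
G00 X57.6040 Y102.0988
M4 S256
G01 X133.9781 Y102.0988 F2456
G01 X133.9781 Y39.5732 F2456
G01 X57.6040 Y39.5732 F2456
G01 X57.6040 Y102.0988 F2456
M5
G00 X97.1763 Y57.8502
M4 S256
G01 X89.4918 Y76.4021 F2456
G01 X70.9399 Y84.0866 F2456
G01 X52.3880 Y76.4021 F2456
G01 X44.7035 Y57.8502 F2456
G01 X52.3880 Y39.2983 F2456
G01 X70.9399 Y31.6138 F2456
G01 X89.4918 Y39.2983 F2456
G01 X97.1763 Y57.8502 F2456
M5
G00 X102.9454 Y47.3846
M4 S665
G01 X70.9451 Y97.8607 F1450
M5
G00 X0.0000 Y0.0000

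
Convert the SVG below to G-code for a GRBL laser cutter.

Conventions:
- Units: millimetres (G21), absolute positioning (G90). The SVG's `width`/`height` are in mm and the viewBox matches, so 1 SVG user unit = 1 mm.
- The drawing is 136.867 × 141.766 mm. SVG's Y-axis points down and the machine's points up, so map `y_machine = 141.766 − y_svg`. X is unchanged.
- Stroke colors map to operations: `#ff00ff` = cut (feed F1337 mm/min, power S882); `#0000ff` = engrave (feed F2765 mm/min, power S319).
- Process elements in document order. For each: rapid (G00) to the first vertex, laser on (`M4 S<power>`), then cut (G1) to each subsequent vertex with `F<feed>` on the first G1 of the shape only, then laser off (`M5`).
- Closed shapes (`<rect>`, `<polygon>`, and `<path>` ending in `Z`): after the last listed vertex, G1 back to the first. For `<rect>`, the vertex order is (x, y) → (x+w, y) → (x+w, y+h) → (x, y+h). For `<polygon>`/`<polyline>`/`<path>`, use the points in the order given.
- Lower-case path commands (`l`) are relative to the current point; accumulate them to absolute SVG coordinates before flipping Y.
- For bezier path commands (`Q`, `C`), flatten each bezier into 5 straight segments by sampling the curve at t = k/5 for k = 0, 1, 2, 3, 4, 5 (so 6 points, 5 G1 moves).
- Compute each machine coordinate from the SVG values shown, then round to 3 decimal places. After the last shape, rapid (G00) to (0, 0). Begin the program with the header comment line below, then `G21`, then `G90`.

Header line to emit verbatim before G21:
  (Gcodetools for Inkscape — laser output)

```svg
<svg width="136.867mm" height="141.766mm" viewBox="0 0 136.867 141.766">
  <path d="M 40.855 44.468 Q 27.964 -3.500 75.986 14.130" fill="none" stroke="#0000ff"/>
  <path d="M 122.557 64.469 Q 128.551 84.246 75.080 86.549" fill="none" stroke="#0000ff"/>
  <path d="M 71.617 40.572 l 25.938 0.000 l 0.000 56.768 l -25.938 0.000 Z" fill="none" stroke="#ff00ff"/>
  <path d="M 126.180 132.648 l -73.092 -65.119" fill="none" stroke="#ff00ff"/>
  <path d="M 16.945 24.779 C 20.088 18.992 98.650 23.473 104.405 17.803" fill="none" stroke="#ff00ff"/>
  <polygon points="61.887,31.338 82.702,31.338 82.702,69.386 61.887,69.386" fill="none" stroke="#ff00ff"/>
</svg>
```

(Gcodetools for Inkscape — laser output)
G21
G90
G00 X40.855 Y97.298
M4 S319
G1 X38.135 Y113.861 F2765
G1 X40.288 Y125.177
G1 X47.314 Y131.244
G1 X59.214 Y132.064
G1 X75.986 Y127.636
M5
G00 X122.557 Y77.297
M4 S319
G1 X122.576 Y70.085 F2765
G1 X117.838 Y64.271
G1 X108.342 Y59.855
G1 X94.090 Y56.837
G1 X75.080 Y55.217
M5
G00 X71.617 Y101.194
M4 S882
G1 X97.555 Y101.194 F1337
G1 X97.555 Y44.426
G1 X71.617 Y44.426
G1 X71.617 Y101.194
M5
G00 X126.180 Y9.118
M4 S882
G1 X53.088 Y74.237 F1337
M5
G00 X16.945 Y116.987
M4 S882
G1 X26.695 Y119.390 F1337
G1 X47.431 Y120.310
G1 X72.038 Y120.725
G1 X93.401 Y121.616
G1 X104.405 Y123.963
M5
G00 X61.887 Y110.428
M4 S882
G1 X82.702 Y110.428 F1337
G1 X82.702 Y72.380
G1 X61.887 Y72.380
G1 X61.887 Y110.428
M5
G00 X0.000 Y0.000

Since the viewBox matches the mm dimensions, user units are millimetres directly. The only transform is the Y-flip y_m = 141.766 − y_svg.

Shape 1 is a quadratic bezier drawn with `<path>`. Its stroke #0000ff means engrave at S319, F2765. After flipping Y the toolpath is (40.855,97.298) → (38.135,113.861) → (40.288,125.177) → (47.314,131.244) → (59.214,132.064) → (75.986,127.636).

Shape 2 is a quadratic bezier drawn with `<path>`. Its stroke #0000ff means engrave at S319, F2765. After flipping Y the toolpath is (122.557,77.297) → (122.576,70.085) → (117.838,64.271) → (108.342,59.855) → (94.090,56.837) → (75.080,55.217).

Shape 3 is a rectangle drawn with `<path>`. Its stroke #ff00ff means cut at S882, F1337. After flipping Y the toolpath is (71.617,101.194) → (97.555,101.194) → (97.555,44.426) → (71.617,44.426) → (71.617,101.194), returning to the start.

Shape 4 is a line segment drawn with `<path>`. Its stroke #ff00ff means cut at S882, F1337. After flipping Y the toolpath is (126.180,9.118) → (53.088,74.237).

Shape 5 is a cubic bezier drawn with `<path>`. Its stroke #ff00ff means cut at S882, F1337. After flipping Y the toolpath is (16.945,116.987) → (26.695,119.390) → (47.431,120.310) → (72.038,120.725) → (93.401,121.616) → (104.405,123.963).

Shape 6 is a rectangle drawn with `<polygon>`. Its stroke #ff00ff means cut at S882, F1337. After flipping Y the toolpath is (61.887,110.428) → (82.702,110.428) → (82.702,72.380) → (61.887,72.380) → (61.887,110.428), returning to the start.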